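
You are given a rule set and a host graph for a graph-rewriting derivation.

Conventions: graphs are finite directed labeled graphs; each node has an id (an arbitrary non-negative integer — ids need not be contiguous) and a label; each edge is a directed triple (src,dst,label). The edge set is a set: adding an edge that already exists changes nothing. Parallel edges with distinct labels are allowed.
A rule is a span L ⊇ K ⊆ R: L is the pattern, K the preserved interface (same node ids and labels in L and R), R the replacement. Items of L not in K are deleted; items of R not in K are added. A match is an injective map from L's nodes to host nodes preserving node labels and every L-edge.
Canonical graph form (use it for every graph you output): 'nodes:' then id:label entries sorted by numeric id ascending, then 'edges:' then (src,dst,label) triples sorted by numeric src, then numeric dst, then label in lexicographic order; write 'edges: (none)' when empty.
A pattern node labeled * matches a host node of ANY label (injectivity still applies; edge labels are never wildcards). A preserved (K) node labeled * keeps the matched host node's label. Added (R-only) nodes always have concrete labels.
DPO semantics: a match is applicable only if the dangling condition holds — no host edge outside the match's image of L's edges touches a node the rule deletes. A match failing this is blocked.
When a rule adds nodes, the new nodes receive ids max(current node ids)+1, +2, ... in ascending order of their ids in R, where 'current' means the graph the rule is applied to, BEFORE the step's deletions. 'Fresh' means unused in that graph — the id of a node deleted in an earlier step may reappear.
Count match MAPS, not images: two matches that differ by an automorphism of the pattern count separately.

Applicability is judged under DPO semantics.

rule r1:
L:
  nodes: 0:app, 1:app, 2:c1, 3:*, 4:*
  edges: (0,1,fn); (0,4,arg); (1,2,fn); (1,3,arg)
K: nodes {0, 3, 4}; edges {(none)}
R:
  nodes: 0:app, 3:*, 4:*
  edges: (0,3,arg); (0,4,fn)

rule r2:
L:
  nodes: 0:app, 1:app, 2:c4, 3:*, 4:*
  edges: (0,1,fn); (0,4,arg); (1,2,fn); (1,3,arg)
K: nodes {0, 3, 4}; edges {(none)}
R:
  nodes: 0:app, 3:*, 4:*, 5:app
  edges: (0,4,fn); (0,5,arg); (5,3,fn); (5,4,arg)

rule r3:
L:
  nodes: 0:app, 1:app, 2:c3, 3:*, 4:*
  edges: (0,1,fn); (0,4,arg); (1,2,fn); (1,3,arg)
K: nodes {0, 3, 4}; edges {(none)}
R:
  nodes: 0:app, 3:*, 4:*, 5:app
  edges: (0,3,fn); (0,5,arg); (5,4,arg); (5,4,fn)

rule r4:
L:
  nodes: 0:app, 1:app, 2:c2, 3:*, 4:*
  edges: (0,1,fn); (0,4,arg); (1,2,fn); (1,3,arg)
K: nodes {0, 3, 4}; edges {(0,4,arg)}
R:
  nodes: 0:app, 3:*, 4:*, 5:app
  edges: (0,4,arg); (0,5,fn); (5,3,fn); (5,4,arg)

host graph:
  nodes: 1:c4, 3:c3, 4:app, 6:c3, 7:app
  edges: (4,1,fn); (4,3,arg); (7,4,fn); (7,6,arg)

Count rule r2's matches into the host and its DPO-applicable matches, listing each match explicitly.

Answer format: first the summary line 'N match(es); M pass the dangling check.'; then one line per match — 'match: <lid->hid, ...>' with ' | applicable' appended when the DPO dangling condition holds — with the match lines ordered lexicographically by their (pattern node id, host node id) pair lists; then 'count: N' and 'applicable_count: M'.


1 match(es); 1 pass the dangling check.
match: 0->7, 1->4, 2->1, 3->3, 4->6 | applicable
count: 1
applicable_count: 1


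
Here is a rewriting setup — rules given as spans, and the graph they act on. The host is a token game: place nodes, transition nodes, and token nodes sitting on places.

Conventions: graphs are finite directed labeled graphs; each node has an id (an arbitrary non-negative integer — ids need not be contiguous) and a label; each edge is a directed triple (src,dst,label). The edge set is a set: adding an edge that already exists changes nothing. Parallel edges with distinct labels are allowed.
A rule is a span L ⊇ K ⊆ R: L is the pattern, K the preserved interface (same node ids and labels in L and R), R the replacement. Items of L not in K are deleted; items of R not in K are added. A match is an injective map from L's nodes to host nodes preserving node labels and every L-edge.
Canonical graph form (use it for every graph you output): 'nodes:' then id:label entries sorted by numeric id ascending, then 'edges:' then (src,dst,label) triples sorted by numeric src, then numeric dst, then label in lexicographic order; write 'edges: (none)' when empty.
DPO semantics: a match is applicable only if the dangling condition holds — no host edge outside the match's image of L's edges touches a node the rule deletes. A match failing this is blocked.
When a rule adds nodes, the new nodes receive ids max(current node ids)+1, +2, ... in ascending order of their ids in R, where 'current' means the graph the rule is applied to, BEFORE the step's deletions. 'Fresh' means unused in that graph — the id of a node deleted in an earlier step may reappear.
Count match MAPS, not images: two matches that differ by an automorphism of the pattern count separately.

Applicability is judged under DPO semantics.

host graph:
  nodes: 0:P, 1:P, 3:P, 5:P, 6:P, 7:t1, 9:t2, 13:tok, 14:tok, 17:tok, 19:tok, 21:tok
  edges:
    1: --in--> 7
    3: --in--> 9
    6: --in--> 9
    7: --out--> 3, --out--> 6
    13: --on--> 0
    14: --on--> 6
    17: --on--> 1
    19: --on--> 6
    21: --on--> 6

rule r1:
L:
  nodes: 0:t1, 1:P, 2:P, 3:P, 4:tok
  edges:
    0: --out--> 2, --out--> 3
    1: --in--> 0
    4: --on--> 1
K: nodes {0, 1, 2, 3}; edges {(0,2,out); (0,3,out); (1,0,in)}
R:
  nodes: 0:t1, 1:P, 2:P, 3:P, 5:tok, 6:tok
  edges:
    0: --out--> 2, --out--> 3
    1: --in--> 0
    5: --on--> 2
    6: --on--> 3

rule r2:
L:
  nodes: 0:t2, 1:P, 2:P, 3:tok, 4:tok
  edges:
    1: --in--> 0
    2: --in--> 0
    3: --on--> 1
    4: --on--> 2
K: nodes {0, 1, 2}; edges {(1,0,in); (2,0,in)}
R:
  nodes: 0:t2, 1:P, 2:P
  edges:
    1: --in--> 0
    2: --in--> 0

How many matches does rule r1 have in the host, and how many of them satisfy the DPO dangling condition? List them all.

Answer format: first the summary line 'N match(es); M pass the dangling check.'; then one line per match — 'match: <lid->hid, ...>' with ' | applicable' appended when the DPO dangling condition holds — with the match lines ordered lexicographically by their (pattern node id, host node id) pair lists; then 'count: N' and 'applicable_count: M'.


2 match(es); 2 pass the dangling check.
match: 0->7, 1->1, 2->3, 3->6, 4->17 | applicable
match: 0->7, 1->1, 2->6, 3->3, 4->17 | applicable
count: 2
applicable_count: 2


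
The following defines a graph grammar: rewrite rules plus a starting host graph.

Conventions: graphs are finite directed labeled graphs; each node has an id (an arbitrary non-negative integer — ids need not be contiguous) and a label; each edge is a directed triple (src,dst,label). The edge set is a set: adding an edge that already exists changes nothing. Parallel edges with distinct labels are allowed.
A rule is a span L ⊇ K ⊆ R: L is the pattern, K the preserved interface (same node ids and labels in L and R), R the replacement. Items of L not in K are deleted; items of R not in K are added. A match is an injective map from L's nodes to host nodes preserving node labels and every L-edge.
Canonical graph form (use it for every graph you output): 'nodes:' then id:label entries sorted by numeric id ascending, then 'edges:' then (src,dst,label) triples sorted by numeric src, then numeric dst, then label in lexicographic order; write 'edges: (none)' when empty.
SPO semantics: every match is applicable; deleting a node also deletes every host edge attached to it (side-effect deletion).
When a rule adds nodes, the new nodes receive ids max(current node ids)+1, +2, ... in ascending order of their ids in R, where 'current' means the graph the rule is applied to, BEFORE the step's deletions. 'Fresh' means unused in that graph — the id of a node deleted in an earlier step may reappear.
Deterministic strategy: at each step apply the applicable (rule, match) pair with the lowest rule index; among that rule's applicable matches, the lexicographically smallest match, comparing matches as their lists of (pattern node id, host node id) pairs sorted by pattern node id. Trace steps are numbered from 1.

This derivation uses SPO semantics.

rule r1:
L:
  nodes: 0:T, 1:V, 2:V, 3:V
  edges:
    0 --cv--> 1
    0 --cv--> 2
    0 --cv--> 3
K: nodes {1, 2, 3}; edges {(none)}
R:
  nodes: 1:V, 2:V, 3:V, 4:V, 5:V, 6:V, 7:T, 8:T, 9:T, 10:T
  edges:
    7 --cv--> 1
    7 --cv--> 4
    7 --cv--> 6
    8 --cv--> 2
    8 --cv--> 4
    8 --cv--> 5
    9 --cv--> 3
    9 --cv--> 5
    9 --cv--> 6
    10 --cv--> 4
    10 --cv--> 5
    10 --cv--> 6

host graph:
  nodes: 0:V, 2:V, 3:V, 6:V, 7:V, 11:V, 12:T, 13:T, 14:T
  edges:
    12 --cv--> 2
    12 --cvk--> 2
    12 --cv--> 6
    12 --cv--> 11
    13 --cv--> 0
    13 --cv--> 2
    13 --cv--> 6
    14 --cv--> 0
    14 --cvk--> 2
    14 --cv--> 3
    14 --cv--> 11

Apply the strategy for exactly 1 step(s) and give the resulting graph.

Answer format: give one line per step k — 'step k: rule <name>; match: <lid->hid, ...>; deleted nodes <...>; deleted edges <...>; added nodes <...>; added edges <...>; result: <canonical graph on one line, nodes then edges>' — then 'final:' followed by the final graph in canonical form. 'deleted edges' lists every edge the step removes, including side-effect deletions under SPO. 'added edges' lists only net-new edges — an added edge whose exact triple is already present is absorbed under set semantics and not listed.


step 1: rule r1; match: 0->12, 1->2, 2->6, 3->11; deleted nodes 12; deleted edges (12,2,cv); (12,2,cvk); (12,6,cv); (12,11,cv); added nodes 15, 16, 17, 18, 19, 20, 21; added edges (18,2,cv); (18,15,cv); (18,17,cv); (19,6,cv); (19,15,cv); (19,16,cv); (20,11,cv); (20,16,cv); (20,17,cv); (21,15,cv); (21,16,cv); (21,17,cv); result: nodes: 0:V, 2:V, 3:V, 6:V, 7:V, 11:V, 13:T, 14:T, 15:V, 16:V, 17:V, 18:T, 19:T, 20:T, 21:T edges: (13,0,cv); (13,2,cv); (13,6,cv); (14,0,cv); (14,2,cvk); (14,3,cv); (14,11,cv); (18,2,cv); (18,15,cv); (18,17,cv); (19,6,cv); (19,15,cv); (19,16,cv); (20,11,cv); (20,16,cv); (20,17,cv); (21,15,cv); (21,16,cv); (21,17,cv)
final:
nodes: 0:V, 2:V, 3:V, 6:V, 7:V, 11:V, 13:T, 14:T, 15:V, 16:V, 17:V, 18:T, 19:T, 20:T, 21:T
edges: (13,0,cv); (13,2,cv); (13,6,cv); (14,0,cv); (14,2,cvk); (14,3,cv); (14,11,cv); (18,2,cv); (18,15,cv); (18,17,cv); (19,6,cv); (19,15,cv); (19,16,cv); (20,11,cv); (20,16,cv); (20,17,cv); (21,15,cv); (21,16,cv); (21,17,cv)


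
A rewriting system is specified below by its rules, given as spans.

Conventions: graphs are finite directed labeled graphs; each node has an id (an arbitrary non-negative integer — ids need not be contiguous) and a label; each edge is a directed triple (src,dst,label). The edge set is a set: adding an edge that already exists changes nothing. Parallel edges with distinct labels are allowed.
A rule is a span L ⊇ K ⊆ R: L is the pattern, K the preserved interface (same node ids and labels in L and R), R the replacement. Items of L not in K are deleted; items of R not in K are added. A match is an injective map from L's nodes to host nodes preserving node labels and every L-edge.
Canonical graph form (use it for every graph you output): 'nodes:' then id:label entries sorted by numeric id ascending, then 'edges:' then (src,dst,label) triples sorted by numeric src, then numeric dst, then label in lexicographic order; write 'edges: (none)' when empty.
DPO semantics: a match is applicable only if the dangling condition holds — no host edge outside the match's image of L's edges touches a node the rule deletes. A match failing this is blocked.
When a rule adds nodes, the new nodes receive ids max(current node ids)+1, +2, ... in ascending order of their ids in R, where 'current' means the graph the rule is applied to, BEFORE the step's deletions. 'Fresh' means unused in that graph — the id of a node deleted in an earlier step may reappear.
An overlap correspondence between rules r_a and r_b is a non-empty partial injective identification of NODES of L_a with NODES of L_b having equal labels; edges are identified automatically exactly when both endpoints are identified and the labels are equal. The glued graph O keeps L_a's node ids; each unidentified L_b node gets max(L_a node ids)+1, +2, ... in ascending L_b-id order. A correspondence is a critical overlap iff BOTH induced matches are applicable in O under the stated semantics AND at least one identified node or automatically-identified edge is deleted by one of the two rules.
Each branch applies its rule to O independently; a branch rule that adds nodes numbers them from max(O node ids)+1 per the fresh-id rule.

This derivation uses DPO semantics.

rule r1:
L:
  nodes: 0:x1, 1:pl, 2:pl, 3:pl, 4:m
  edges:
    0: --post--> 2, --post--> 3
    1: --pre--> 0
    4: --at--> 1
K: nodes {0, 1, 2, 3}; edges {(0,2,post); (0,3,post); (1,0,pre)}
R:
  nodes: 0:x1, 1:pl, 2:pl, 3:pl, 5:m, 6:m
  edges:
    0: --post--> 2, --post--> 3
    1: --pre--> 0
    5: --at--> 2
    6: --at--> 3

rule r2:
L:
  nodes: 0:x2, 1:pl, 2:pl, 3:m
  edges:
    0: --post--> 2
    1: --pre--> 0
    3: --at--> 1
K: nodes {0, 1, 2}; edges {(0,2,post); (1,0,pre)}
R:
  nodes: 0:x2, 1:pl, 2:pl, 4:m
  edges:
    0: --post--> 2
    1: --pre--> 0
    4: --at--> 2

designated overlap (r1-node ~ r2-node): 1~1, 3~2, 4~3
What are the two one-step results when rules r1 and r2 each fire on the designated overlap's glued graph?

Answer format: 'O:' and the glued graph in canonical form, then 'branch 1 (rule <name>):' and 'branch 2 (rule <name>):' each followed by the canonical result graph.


O:
nodes: 0:x1, 1:pl, 2:pl, 3:pl, 4:m, 5:x2
edges: (0,2,post); (0,3,post); (1,0,pre); (1,5,pre); (4,1,at); (5,3,post)
branch 1 (rule r1):
nodes: 0:x1, 1:pl, 2:pl, 3:pl, 5:x2, 6:m, 7:m
edges: (0,2,post); (0,3,post); (1,0,pre); (1,5,pre); (5,3,post); (6,2,at); (7,3,at)
branch 2 (rule r2):
nodes: 0:x1, 1:pl, 2:pl, 3:pl, 5:x2, 6:m
edges: (0,2,post); (0,3,post); (1,0,pre); (1,5,pre); (5,3,post); (6,3,at)


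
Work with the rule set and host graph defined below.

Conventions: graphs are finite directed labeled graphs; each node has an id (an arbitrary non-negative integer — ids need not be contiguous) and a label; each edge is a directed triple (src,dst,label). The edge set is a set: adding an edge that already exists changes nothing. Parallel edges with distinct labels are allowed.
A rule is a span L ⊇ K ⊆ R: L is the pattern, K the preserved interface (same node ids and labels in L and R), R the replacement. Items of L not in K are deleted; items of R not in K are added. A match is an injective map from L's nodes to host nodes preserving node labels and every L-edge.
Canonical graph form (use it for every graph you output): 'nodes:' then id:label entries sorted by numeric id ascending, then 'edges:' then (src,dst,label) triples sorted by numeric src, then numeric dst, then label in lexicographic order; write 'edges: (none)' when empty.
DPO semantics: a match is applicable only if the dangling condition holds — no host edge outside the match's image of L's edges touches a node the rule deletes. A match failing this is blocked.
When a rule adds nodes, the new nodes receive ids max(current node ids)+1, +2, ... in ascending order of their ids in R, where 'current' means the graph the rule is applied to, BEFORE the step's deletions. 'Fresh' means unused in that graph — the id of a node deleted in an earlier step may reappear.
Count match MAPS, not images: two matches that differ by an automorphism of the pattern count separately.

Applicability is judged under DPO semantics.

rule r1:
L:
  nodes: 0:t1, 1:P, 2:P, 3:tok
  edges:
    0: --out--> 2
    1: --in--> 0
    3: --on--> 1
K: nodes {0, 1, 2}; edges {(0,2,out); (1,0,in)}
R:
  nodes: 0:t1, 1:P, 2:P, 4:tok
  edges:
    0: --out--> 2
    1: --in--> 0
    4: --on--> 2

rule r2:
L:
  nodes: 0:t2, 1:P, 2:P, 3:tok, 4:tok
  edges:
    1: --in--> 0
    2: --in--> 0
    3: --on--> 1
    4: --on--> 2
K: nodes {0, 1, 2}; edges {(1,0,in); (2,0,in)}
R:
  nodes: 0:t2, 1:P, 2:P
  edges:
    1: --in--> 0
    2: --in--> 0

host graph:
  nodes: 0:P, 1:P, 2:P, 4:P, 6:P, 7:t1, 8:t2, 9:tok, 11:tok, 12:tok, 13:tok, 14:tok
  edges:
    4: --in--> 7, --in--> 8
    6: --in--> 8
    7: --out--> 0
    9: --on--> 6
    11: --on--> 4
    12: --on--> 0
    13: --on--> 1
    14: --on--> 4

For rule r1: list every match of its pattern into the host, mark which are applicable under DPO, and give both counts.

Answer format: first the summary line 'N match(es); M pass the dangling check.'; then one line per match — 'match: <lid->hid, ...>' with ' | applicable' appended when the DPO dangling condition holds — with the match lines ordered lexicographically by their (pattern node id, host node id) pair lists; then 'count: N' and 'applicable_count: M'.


2 match(es); 2 pass the dangling check.
match: 0->7, 1->4, 2->0, 3->11 | applicable
match: 0->7, 1->4, 2->0, 3->14 | applicable
count: 2
applicable_count: 2


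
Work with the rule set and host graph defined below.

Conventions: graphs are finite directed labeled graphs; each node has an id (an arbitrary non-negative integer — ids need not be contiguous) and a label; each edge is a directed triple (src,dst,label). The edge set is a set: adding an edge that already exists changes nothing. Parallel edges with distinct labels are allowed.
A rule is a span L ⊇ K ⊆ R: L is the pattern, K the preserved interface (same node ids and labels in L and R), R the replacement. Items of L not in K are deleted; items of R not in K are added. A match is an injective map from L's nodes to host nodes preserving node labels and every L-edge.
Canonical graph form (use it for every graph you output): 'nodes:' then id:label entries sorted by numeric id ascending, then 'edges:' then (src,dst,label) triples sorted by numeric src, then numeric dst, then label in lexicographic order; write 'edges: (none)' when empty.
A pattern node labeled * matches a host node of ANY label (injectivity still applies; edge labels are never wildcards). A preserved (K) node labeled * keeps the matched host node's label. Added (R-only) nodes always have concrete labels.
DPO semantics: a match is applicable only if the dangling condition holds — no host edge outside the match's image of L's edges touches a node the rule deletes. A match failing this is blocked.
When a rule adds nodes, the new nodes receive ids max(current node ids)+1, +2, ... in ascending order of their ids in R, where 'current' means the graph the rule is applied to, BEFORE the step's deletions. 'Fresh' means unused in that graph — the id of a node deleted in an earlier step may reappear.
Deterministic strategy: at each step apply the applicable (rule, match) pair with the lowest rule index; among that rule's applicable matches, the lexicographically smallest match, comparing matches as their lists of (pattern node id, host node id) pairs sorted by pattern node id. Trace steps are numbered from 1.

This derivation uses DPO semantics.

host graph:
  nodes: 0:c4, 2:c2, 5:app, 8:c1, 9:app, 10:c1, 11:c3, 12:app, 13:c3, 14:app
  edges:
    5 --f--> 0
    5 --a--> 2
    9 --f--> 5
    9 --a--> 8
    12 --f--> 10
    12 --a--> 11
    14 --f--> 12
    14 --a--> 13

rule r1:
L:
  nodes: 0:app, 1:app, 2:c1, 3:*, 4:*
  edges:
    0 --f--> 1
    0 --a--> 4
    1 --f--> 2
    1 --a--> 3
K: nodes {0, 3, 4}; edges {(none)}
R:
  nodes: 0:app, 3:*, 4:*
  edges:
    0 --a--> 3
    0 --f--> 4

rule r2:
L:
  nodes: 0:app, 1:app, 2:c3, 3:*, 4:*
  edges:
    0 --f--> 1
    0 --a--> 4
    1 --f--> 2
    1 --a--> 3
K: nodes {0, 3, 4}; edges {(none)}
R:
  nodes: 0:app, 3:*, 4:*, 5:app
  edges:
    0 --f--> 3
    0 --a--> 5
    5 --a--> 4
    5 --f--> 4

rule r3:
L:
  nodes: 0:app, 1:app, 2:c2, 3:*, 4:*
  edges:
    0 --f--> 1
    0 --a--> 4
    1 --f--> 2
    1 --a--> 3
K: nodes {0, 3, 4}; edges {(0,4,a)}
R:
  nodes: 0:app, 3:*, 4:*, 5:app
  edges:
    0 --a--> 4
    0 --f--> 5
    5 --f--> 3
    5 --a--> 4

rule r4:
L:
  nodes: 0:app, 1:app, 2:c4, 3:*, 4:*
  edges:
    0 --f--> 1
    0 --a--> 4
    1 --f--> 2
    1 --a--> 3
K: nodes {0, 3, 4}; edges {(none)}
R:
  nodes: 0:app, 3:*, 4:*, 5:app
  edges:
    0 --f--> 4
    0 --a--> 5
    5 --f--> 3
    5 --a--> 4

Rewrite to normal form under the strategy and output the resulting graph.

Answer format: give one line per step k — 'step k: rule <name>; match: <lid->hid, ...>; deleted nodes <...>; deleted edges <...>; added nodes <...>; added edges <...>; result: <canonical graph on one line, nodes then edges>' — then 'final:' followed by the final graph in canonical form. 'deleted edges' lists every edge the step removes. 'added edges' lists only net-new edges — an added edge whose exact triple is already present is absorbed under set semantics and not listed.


step 1: rule r1; match: 0->14, 1->12, 2->10, 3->11, 4->13; deleted nodes 10, 12; deleted edges (12,10,f); (12,11,a); (14,12,f); (14,13,a); added nodes (none); added edges (14,11,a); (14,13,f); result: nodes: 0:c4, 2:c2, 5:app, 8:c1, 9:app, 11:c3, 13:c3, 14:app edges: (5,0,f); (5,2,a); (9,5,f); (9,8,a); (14,11,a); (14,13,f)
step 2: rule r4; match: 0->9, 1->5, 2->0, 3->2, 4->8; deleted nodes 0, 5; deleted edges (5,0,f); (5,2,a); (9,5,f); (9,8,a); added nodes 15; added edges (9,8,f); (9,15,a); (15,2,f); (15,8,a); result: nodes: 2:c2, 8:c1, 9:app, 11:c3, 13:c3, 14:app, 15:app edges: (9,8,f); (9,15,a); (14,11,a); (14,13,f); (15,2,f); (15,8,a)
final:
nodes: 2:c2, 8:c1, 9:app, 11:c3, 13:c3, 14:app, 15:app
edges: (9,8,f); (9,15,a); (14,11,a); (14,13,f); (15,2,f); (15,8,a)


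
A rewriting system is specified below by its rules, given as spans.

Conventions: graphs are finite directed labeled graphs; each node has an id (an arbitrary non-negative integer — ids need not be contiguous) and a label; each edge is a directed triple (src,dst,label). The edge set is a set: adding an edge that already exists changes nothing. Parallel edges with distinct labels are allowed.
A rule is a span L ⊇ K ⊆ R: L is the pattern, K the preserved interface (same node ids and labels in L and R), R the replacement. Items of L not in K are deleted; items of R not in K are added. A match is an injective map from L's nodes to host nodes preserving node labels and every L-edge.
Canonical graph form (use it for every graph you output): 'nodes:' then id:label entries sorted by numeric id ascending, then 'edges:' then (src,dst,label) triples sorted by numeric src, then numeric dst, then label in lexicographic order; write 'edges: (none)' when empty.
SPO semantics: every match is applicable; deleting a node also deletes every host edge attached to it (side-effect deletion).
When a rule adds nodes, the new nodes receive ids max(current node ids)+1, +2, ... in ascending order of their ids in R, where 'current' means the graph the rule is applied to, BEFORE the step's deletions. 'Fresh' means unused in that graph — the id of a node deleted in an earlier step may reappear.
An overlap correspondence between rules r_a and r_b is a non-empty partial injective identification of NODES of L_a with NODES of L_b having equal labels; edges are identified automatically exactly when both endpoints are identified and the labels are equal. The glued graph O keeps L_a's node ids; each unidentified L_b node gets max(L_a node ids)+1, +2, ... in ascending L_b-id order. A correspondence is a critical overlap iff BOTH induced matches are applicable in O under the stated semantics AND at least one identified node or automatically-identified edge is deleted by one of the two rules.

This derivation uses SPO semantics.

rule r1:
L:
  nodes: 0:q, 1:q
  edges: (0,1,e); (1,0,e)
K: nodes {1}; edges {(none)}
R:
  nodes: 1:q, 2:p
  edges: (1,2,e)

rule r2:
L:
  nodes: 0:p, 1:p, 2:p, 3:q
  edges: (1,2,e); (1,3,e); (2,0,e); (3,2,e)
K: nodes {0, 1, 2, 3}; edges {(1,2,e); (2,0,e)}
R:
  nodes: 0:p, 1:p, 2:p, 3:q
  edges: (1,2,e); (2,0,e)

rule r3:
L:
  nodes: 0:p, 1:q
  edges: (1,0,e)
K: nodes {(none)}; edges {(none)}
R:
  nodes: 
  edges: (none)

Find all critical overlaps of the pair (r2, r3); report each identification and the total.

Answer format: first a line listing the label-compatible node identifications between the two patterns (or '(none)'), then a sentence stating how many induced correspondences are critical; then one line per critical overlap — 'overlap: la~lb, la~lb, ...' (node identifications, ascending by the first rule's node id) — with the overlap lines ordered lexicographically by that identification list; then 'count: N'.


label-compatible node identifications between L(r2) and L(r3): 0~0, 1~0, 2~0, 3~1
7 of the induced correspondences are critical overlaps of r2 and r3.
overlap: 0~0
overlap: 0~0, 3~1
overlap: 1~0
overlap: 1~0, 3~1
overlap: 2~0
overlap: 2~0, 3~1
overlap: 3~1
count: 7


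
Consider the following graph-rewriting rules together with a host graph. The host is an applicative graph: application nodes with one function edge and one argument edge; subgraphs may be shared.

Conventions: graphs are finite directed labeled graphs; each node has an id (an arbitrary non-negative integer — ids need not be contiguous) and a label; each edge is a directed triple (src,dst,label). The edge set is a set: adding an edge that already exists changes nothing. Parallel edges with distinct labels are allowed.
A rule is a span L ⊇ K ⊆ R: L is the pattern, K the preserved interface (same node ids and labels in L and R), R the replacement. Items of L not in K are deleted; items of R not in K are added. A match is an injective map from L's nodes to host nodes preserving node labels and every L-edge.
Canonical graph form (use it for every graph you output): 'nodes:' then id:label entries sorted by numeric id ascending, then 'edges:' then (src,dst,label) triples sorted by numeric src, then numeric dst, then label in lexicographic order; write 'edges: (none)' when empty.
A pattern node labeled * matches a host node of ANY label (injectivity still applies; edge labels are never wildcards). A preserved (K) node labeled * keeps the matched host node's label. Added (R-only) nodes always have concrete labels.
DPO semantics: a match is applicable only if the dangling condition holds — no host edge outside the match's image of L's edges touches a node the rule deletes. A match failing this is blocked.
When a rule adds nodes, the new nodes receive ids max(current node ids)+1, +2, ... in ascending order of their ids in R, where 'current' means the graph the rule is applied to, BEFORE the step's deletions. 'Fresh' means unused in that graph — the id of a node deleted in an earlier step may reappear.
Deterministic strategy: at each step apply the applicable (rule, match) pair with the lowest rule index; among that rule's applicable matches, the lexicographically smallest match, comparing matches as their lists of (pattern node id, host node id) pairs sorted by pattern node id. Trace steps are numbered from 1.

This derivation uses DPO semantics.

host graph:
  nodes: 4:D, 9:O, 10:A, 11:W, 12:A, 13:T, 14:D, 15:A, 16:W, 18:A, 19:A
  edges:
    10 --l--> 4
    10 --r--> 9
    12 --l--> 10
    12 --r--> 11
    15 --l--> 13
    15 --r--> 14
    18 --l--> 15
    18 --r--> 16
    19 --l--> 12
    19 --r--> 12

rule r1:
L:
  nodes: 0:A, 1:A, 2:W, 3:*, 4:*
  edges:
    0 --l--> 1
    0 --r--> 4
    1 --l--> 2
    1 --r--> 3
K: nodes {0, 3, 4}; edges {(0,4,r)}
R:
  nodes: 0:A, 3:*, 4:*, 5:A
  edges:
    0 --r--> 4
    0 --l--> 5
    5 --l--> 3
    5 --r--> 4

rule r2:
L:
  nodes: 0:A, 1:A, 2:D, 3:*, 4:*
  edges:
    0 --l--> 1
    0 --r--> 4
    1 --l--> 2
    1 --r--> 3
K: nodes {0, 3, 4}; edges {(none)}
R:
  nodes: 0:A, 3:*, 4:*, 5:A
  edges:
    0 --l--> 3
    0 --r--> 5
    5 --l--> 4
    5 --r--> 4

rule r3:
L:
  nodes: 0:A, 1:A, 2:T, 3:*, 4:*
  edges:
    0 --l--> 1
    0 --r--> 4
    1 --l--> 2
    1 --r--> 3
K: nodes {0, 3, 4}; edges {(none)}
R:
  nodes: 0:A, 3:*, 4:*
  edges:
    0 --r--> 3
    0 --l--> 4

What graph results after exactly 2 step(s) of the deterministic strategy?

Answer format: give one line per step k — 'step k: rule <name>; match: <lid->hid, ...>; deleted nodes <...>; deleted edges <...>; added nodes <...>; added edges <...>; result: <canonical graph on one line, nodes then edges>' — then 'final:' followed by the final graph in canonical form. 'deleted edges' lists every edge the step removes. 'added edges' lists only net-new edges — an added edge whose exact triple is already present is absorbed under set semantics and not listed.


step 1: rule r2; match: 0->12, 1->10, 2->4, 3->9, 4->11; deleted nodes 4, 10; deleted edges (10,4,l); (10,9,r); (12,10,l); (12,11,r); added nodes 20; added edges (12,9,l); (12,20,r); (20,11,l); (20,11,r); result: nodes: 9:O, 11:W, 12:A, 13:T, 14:D, 15:A, 16:W, 18:A, 19:A, 20:A edges: (12,9,l); (12,20,r); (15,13,l); (15,14,r); (18,15,l); (18,16,r); (19,12,l); (19,12,r); (20,11,l); (20,11,r)
step 2: rule r3; match: 0->18, 1->15, 2->13, 3->14, 4->16; deleted nodes 13, 15; deleted edges (15,13,l); (15,14,r); (18,15,l); (18,16,r); added nodes (none); added edges (18,14,r); (18,16,l); result: nodes: 9:O, 11:W, 12:A, 14:D, 16:W, 18:A, 19:A, 20:A edges: (12,9,l); (12,20,r); (18,14,r); (18,16,l); (19,12,l); (19,12,r); (20,11,l); (20,11,r)
final:
nodes: 9:O, 11:W, 12:A, 14:D, 16:W, 18:A, 19:A, 20:A
edges: (12,9,l); (12,20,r); (18,14,r); (18,16,l); (19,12,l); (19,12,r); (20,11,l); (20,11,r)


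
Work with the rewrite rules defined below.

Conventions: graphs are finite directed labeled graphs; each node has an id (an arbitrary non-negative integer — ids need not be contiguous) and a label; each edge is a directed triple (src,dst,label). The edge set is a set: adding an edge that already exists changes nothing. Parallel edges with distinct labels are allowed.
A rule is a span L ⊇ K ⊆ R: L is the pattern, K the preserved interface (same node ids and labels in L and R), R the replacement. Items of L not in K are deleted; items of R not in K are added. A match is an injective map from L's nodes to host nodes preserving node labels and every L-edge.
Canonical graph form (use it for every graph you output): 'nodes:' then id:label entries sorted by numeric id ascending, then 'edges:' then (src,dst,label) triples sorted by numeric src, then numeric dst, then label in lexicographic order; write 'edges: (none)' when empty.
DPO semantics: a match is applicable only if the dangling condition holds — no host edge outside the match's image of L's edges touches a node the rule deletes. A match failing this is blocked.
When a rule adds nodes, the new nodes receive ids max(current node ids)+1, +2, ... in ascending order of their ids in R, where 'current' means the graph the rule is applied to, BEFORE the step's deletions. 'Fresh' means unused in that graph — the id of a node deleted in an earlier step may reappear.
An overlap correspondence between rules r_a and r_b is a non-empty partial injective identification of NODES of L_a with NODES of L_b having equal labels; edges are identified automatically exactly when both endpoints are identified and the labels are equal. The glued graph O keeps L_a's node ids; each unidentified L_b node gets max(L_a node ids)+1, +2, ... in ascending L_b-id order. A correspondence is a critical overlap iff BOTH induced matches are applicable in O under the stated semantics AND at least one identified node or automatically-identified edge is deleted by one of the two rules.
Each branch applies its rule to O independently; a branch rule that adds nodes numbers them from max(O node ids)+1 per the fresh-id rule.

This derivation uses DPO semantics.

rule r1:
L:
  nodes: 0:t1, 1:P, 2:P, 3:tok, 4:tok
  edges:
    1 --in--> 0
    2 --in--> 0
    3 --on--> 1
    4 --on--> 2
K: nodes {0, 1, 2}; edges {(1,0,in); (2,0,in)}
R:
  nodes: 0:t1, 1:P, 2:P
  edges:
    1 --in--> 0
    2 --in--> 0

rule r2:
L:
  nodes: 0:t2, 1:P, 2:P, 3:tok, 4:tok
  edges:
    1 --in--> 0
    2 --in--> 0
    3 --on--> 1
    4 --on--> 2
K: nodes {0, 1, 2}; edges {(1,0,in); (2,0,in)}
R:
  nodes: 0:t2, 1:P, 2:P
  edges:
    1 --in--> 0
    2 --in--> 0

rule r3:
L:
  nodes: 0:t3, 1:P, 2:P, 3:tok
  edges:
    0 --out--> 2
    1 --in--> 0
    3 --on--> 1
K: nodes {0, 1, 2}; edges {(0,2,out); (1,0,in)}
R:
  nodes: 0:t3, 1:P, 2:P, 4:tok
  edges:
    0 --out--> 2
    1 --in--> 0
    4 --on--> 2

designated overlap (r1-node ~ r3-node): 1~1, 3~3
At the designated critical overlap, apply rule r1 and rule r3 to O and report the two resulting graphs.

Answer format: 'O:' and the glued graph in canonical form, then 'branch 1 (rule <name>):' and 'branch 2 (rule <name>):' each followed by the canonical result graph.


O:
nodes: 0:t1, 1:P, 2:P, 3:tok, 4:tok, 5:t3, 6:P
edges: (1,0,in); (1,5,in); (2,0,in); (3,1,on); (4,2,on); (5,6,out)
branch 1 (rule r1):
nodes: 0:t1, 1:P, 2:P, 5:t3, 6:P
edges: (1,0,in); (1,5,in); (2,0,in); (5,6,out)
branch 2 (rule r3):
nodes: 0:t1, 1:P, 2:P, 4:tok, 5:t3, 6:P, 7:tok
edges: (1,0,in); (1,5,in); (2,0,in); (4,2,on); (5,6,out); (7,6,on)


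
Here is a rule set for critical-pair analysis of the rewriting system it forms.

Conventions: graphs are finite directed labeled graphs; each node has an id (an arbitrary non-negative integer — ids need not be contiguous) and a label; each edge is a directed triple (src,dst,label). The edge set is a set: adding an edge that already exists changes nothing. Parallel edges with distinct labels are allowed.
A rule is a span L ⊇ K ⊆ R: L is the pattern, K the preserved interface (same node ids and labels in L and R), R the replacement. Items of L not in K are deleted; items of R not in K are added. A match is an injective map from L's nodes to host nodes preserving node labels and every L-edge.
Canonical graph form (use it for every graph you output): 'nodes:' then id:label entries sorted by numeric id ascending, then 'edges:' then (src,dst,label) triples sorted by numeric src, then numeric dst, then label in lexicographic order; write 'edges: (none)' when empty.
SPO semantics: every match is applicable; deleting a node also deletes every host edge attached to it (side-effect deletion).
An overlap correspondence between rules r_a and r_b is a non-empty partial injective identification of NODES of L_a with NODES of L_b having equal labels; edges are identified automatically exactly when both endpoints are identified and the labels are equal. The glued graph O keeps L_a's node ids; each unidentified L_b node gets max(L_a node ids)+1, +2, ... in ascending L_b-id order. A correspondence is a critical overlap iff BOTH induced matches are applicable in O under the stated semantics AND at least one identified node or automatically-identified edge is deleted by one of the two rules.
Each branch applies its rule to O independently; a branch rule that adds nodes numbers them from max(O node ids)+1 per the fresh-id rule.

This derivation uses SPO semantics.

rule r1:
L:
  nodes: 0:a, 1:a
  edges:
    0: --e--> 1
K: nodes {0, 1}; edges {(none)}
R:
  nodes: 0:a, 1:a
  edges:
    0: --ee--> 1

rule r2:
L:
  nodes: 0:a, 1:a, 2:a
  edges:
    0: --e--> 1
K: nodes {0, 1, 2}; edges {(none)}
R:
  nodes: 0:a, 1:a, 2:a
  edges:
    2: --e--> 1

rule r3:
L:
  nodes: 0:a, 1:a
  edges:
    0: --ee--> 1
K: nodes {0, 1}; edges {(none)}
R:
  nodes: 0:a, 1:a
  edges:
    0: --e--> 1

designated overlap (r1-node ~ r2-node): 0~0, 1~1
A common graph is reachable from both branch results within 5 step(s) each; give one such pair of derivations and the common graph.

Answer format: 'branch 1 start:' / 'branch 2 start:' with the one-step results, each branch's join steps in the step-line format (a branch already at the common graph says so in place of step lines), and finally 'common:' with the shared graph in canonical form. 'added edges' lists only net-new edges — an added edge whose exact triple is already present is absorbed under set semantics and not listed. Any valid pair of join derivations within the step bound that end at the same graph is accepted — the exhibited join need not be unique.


branch 1 start:
nodes: 0:a, 1:a, 2:a
edges: (0,1,ee)
branch 2 start:
nodes: 0:a, 1:a, 2:a
edges: (2,1,e)
branch 1 step 1: rule r3; match: 0->0, 1->1; deleted nodes (none); deleted edges (0,1,ee); added nodes (none); added edges (0,1,e); result: nodes: 0:a, 1:a, 2:a edges: (0,1,e)
branch 2 step 1: rule r2; match: 0->2, 1->1, 2->0; deleted nodes (none); deleted edges (2,1,e); added nodes (none); added edges (0,1,e); result: nodes: 0:a, 1:a, 2:a edges: (0,1,e)
common:
nodes: 0:a, 1:a, 2:a
edges: (0,1,e)


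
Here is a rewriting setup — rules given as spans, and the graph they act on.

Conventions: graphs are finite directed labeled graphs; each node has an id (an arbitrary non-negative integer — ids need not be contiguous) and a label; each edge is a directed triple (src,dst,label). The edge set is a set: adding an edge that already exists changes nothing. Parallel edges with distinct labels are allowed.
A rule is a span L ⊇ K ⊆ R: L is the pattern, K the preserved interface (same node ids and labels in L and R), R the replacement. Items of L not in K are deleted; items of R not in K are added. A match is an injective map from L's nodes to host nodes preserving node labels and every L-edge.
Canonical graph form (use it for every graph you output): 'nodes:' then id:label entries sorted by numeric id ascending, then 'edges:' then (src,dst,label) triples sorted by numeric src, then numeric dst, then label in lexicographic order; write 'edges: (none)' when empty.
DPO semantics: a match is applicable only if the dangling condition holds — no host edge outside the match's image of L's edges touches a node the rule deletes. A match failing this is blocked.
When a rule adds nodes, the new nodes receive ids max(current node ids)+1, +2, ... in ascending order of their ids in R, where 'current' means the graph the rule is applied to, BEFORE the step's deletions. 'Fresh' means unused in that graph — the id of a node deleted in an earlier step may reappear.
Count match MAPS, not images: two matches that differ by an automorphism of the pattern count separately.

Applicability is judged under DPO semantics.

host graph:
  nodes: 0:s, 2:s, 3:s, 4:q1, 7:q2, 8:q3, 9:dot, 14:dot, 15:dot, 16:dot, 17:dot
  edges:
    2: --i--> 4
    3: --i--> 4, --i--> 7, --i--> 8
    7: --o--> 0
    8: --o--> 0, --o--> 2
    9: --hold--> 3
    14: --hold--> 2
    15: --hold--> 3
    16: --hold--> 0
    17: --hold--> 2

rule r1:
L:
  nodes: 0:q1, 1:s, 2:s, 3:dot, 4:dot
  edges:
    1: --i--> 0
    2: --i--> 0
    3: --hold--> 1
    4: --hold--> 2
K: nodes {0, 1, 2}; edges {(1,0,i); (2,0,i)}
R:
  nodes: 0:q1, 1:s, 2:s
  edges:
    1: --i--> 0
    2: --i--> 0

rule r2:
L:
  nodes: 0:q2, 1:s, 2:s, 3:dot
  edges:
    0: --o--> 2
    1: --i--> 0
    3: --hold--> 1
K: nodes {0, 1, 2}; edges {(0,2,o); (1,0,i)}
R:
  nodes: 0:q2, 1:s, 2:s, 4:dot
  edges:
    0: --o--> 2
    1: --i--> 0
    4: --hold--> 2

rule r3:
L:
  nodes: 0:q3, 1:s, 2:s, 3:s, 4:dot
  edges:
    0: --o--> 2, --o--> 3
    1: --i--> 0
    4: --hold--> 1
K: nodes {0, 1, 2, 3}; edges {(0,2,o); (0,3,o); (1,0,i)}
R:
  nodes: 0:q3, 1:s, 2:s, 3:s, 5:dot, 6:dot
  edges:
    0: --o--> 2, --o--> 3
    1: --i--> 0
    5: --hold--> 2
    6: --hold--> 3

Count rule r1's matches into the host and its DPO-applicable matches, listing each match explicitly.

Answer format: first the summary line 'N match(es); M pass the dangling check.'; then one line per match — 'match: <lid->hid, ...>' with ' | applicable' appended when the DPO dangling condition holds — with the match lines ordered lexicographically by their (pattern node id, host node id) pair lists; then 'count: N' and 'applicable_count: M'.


8 match(es); 8 pass the dangling check.
match: 0->4, 1->2, 2->3, 3->14, 4->9 | applicable
match: 0->4, 1->2, 2->3, 3->14, 4->15 | applicable
match: 0->4, 1->2, 2->3, 3->17, 4->9 | applicable
match: 0->4, 1->2, 2->3, 3->17, 4->15 | applicable
match: 0->4, 1->3, 2->2, 3->9, 4->14 | applicable
match: 0->4, 1->3, 2->2, 3->9, 4->17 | applicable
match: 0->4, 1->3, 2->2, 3->15, 4->14 | applicable
match: 0->4, 1->3, 2->2, 3->15, 4->17 | applicable
count: 8
applicable_count: 8


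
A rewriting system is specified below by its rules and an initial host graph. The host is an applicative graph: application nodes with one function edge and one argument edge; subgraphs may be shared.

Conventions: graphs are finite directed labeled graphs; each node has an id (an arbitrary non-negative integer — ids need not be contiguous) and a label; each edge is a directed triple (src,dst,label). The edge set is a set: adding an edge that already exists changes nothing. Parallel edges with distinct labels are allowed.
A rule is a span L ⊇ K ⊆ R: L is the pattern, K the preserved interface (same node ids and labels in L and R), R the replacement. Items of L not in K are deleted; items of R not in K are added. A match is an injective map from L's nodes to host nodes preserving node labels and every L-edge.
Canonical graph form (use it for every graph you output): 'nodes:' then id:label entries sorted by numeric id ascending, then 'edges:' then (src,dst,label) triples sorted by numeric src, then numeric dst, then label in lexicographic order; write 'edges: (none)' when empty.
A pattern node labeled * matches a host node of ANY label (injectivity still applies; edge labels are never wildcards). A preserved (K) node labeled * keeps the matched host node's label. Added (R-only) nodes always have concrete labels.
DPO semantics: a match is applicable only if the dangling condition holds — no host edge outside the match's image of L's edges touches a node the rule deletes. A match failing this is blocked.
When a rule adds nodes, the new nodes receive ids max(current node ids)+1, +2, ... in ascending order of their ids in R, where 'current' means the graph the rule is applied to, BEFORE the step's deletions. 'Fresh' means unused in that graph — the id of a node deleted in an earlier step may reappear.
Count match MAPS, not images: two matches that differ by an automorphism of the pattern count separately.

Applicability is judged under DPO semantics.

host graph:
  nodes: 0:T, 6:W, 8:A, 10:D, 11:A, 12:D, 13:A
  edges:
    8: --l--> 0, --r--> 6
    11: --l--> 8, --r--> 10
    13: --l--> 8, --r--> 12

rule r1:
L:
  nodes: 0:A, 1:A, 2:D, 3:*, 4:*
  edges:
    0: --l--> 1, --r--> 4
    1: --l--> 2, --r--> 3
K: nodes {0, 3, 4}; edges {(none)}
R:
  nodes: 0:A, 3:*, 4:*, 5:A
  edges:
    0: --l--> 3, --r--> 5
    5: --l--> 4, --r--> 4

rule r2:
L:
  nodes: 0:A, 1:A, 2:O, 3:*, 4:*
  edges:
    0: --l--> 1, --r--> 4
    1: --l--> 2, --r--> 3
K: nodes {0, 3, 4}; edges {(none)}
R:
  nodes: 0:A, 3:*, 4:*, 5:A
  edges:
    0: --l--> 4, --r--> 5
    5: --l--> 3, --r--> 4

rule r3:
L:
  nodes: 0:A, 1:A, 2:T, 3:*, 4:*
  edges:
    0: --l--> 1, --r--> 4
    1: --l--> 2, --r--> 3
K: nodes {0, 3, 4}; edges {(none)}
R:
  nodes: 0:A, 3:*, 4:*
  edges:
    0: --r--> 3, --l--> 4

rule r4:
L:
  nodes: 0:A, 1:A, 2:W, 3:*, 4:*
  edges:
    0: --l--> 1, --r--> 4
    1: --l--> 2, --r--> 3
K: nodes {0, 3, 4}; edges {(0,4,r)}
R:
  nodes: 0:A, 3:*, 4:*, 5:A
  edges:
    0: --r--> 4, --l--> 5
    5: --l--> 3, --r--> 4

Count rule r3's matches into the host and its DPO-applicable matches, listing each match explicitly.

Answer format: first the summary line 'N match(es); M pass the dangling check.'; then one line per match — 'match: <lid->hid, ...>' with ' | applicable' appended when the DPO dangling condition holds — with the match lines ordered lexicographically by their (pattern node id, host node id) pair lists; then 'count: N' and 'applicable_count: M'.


2 match(es); 0 pass the dangling check.
match: 0->11, 1->8, 2->0, 3->6, 4->10
match: 0->13, 1->8, 2->0, 3->6, 4->12
count: 2
applicable_count: 0
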